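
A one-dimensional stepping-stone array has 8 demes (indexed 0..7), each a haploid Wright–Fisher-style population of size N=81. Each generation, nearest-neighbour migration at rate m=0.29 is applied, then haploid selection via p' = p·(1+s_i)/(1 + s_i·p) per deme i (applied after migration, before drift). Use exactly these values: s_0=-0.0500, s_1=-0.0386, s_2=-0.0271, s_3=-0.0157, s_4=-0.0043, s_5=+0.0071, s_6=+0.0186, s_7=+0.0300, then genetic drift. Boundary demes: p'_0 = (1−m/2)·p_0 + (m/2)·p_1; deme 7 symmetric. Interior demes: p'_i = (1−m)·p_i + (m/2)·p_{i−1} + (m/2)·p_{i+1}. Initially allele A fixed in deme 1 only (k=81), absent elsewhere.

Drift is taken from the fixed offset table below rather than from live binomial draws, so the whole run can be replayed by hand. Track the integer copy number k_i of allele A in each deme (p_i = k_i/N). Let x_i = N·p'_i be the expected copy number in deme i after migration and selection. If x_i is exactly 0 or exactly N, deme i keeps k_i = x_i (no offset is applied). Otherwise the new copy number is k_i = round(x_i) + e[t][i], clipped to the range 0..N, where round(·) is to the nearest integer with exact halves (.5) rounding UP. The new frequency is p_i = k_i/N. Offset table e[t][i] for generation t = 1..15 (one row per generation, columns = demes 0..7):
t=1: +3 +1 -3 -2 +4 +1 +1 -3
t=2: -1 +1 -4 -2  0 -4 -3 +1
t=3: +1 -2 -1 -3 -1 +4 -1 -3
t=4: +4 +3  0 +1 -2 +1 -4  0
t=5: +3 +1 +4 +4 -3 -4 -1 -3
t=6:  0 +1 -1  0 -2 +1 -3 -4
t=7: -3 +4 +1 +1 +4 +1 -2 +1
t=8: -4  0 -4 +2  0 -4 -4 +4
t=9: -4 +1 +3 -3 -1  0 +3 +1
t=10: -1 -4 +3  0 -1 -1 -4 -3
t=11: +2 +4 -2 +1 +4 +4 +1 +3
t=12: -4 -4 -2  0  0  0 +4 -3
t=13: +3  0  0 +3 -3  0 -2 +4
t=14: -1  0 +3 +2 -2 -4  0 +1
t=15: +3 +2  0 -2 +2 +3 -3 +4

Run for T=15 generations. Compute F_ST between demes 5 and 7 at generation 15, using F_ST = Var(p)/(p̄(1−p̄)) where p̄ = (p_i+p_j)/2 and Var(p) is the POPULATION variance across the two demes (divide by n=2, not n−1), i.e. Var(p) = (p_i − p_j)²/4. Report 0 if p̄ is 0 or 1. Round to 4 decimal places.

0.0174

t=0: k=[0 81 0 0 0 0 0 0]
t=1: x=[11.2392 56.8481 11.4718 0.0000 0.0000 0.0000 0.0000 0.0000] k=[14 58 8 0 0 0 0 0]
t=2: x=[19.6077 43.5788 13.7731 1.1420 0.0000 0.0000 0.0000 0.0000] k=[19 45 10 0 0 0 0 0]
t=3: x=[21.9399 35.3688 13.3165 1.4276 0.0000 0.0000 0.0000 0.0000] k=[23 33 12 0 0 0 0 0]
t=4: x=[23.5834 27.7821 13.0023 1.7133 0.0000 0.0000 0.0000 0.0000] k=[28 31 13 3 0 0 0 0]
t=5: x=[27.4959 27.2388 13.8418 3.9550 0.4331 0.0000 0.0000 0.0000] k=[30 28 18 8 0 0 0 0]
t=6: x=[28.7518 26.1383 17.6183 8.1730 1.1551 0.0000 0.0000 0.0000] k=[29 27 17 8 0 0 0 0]
t=7: x=[27.7666 25.1523 16.7766 8.0298 1.1551 0.0000 0.0000 0.0000] k=[25 29 18 9 5 0 0 0]
t=8: x=[24.6909 26.1235 17.9039 9.5904 4.8354 0.7301 0.0000 0.0000] k=[21 26 14 12 5 0 0 0]
t=9: x=[20.9193 22.8832 15.1094 11.1223 5.2687 0.7301 0.0000 0.0000] k=[17 24 18 8 4 1 0 0]
t=10: x=[17.3067 21.4878 17.0473 8.7458 4.1281 1.2990 0.1477 0.0000] k=[16 17 20 9 3 0 0 0]
t=11: x=[15.4921 16.7607 17.5888 9.5904 3.4209 0.4381 0.0000 0.0000] k=[17 21 16 11 7 4 0 0]
t=12: x=[16.8842 19.1142 15.6502 10.9938 7.1170 3.8811 0.5907 0.0000] k=[13 15 14 11 7 4 5 0]
t=13: x=[12.7299 14.1007 13.3999 10.7071 7.1170 4.6107 4.2028 0.7465] k=[16 14 13 14 4 5 2 5]
t=14: x=[15.0706 13.6913 12.9876 12.2397 5.5726 4.4497 2.9215 4.6940] k=[14 14 16 14 4 0 3 6]
t=15: x=[13.4159 13.8326 15.0799 12.6699 4.8503 1.0221 3.0537 5.7202] k=[16 16 15 11 7 4 0 10]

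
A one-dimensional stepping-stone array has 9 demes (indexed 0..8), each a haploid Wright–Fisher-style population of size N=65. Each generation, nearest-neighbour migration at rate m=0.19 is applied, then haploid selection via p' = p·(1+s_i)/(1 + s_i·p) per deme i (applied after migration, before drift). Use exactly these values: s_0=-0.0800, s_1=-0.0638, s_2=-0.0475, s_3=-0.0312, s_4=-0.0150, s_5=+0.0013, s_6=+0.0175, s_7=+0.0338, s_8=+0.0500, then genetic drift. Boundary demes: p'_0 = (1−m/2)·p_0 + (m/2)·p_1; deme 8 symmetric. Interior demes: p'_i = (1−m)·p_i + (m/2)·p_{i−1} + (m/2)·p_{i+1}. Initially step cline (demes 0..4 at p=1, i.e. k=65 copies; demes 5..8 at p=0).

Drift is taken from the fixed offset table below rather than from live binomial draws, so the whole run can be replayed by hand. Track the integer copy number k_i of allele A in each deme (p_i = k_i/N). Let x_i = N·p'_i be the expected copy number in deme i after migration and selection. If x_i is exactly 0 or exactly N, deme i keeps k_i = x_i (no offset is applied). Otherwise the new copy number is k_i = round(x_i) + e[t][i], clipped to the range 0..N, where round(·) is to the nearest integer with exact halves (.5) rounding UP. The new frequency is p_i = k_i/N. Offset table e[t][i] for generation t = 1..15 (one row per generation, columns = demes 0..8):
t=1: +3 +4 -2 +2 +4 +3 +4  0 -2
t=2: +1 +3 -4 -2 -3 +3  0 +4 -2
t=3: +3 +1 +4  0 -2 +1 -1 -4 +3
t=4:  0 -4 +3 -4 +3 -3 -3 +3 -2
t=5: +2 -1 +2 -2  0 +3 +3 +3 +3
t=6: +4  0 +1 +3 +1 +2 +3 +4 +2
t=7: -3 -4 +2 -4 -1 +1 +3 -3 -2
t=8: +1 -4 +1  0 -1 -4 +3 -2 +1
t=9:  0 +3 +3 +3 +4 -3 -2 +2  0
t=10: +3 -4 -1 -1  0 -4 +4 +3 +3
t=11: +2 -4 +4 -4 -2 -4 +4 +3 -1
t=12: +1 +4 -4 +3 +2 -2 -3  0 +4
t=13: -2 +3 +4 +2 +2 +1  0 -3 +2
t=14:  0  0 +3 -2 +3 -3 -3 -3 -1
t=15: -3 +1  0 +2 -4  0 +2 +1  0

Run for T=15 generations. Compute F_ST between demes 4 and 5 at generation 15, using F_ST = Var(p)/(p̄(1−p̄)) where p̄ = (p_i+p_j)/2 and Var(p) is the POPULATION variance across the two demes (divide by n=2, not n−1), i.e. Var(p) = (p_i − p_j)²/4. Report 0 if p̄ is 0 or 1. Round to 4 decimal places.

0.0535

t=0: k=[65 65 65 65 65 0 0 0 0]
t=1: x=[65.0000 65.0000 65.0000 65.0000 58.7400 6.1823 0.0000 0.0000 0.0000] k=[65 65 65 65 63 9 0 0 0]
t=2: x=[65.0000 65.0000 65.0000 64.8039 57.9658 13.2887 0.8698 0.0000 0.0000] k=[65 65 65 63 55 16 1 0 0]
t=3: x=[65.0000 65.0000 64.8006 62.3506 51.8976 18.2971 2.3693 0.0982 0.0000] k=[65 65 65 62 50 19 1 0 0]
t=4: x=[65.0000 65.0000 64.7009 61.0284 48.0060 20.2531 2.6589 0.0982 0.0000] k=[65 65 65 57 51 17 0 3 0]
t=5: x=[65.0000 65.0000 64.2026 56.9696 48.1521 18.6323 1.9323 2.5090 0.2992] k=[65 65 65 55 48 22 5 6 3]
t=6: x=[65.0000 65.0000 64.0034 55.0202 45.9924 22.8743 6.8151 5.7930 3.4406] k=[65 65 65 58 47 25 10 10 5]
t=7: x=[65.0000 65.0000 64.3022 57.4101 45.7509 25.6852 11.5893 9.7984 5.7246] k=[65 65 65 53 45 27 15 7 4]
t=8: x=[65.0000 65.0000 63.8042 53.0744 43.8348 27.5906 15.5846 7.6977 4.4845] k=[65 65 65 53 43 24 19 6 5]
t=9: x=[65.0000 65.0000 63.8042 52.8806 41.9205 25.3501 18.4685 7.3540 5.3289] k=[65 65 65 56 46 22 16 9 5]
t=10: x=[65.0000 65.0000 64.1030 55.6542 44.4582 23.7296 16.1143 9.5527 5.6257] k=[65 65 63 55 44 20 20 13 9]
t=11: x=[65.0000 64.7971 62.3071 54.4376 42.5434 22.2990 19.5715 13.6398 9.7784] k=[65 61 65 50 41 18 24 17 9]
t=12: x=[64.5872 61.5509 63.1076 50.2110 39.4360 20.7734 23.0223 17.3241 10.1716] k=[65 65 59 53 41 19 20 17 14]
t=13: x=[65.0000 64.3915 58.7297 52.1055 39.8173 21.2036 19.8585 17.4206 14.8362] k=[65 65 63 54 42 22 20 14 17]
t=14: x=[65.0000 64.7971 62.2078 53.4163 41.0117 23.7296 19.8585 15.2394 17.3280] k=[65 65 65 51 44 21 17 12 16]
t=15: x=[65.0000 65.0000 63.6051 51.3259 42.2570 22.8242 17.1229 13.2013 16.2063] k=[65 65 64 53 38 23 19 14 16]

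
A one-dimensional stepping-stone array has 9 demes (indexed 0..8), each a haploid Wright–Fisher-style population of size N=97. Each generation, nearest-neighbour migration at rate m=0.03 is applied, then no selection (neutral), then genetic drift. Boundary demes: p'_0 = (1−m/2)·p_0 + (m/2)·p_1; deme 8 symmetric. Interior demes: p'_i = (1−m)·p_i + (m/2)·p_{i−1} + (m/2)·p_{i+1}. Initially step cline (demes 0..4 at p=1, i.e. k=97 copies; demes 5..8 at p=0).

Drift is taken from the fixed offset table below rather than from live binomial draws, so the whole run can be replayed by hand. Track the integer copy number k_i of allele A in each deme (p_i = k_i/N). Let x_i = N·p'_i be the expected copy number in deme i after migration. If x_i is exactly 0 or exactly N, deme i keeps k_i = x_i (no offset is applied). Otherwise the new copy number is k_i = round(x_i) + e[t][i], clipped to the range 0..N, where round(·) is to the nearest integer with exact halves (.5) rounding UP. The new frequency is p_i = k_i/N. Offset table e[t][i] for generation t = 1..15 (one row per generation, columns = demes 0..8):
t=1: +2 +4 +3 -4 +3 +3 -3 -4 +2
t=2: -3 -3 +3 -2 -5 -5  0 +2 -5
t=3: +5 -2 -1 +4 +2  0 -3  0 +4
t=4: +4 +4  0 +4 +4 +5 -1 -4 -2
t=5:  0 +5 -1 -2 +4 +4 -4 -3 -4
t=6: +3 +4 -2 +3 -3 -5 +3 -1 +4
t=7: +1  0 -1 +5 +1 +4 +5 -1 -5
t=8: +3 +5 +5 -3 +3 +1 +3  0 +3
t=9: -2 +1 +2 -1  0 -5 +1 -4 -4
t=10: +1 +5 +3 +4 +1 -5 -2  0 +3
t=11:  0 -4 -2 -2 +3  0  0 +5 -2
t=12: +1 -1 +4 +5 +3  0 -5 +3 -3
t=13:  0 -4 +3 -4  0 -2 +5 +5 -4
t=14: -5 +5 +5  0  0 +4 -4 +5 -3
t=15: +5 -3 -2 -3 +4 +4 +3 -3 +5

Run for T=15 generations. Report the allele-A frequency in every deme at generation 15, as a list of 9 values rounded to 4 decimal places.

[1.0000, 1.0000, 1.0000, 0.9691, 1.0000, 0.1856, 0.0928, 0.1546, 0.0515]

t=0: k=[97 97 97 97 97 0 0 0 0]
t=1: x=[97.0000 97.0000 97.0000 97.0000 95.5450 1.4550 0.0000 0.0000 0.0000] k=[97 97 97 97 97 4 0 0 0]
t=2: x=[97.0000 97.0000 97.0000 97.0000 95.6050 5.3350 0.0600 0.0000 0.0000] k=[97 97 97 97 91 0 0 0 0]
t=3: x=[97.0000 97.0000 97.0000 96.9100 89.7250 1.3650 0.0000 0.0000 0.0000] k=[97 97 97 97 92 1 0 0 0]
t=4: x=[97.0000 97.0000 97.0000 96.9250 90.7100 2.3500 0.0150 0.0000 0.0000] k=[97 97 97 97 95 7 0 0 0]
t=5: x=[97.0000 97.0000 97.0000 96.9700 93.7100 8.2150 0.1050 0.0000 0.0000] k=[97 97 97 95 97 12 0 0 0]
t=6: x=[97.0000 97.0000 96.9700 95.0600 95.6950 13.0950 0.1800 0.0000 0.0000] k=[97 97 95 97 93 8 3 0 0]
t=7: x=[97.0000 96.9700 95.0600 96.9100 91.7850 9.2000 3.0300 0.0450 0.0000] k=[97 97 94 97 93 13 8 0 0]
t=8: x=[97.0000 96.9550 94.0900 96.8950 91.8600 14.1250 7.9550 0.1200 0.0000] k=[97 97 97 94 95 15 11 0 0]
t=9: x=[97.0000 97.0000 96.9550 94.0600 93.7850 16.1400 10.8950 0.1650 0.0000] k=[97 97 97 93 94 11 12 0 0]
t=10: x=[97.0000 97.0000 96.9400 93.0750 92.7400 12.2600 11.8050 0.1800 0.0000] k=[97 97 97 97 94 7 10 0 0]
t=11: x=[97.0000 97.0000 97.0000 96.9550 92.7400 8.3500 9.8050 0.1500 0.0000] k=[97 97 97 95 96 8 10 5 0]
t=12: x=[97.0000 97.0000 96.9700 95.0450 94.6650 9.3500 9.8950 5.0000 0.0750] k=[97 97 97 97 97 9 5 8 0]
t=13: x=[97.0000 97.0000 97.0000 97.0000 95.6800 10.2600 5.1050 7.8350 0.1200] k=[97 97 97 97 96 8 10 13 0]
t=14: x=[97.0000 97.0000 97.0000 96.9850 94.6950 9.3500 10.0150 12.7600 0.1950] k=[97 97 97 97 95 13 6 18 0]
t=15: x=[97.0000 97.0000 97.0000 96.9700 93.8000 14.1250 6.2850 17.5500 0.2700] k=[97 97 97 94 97 18 9 15 5]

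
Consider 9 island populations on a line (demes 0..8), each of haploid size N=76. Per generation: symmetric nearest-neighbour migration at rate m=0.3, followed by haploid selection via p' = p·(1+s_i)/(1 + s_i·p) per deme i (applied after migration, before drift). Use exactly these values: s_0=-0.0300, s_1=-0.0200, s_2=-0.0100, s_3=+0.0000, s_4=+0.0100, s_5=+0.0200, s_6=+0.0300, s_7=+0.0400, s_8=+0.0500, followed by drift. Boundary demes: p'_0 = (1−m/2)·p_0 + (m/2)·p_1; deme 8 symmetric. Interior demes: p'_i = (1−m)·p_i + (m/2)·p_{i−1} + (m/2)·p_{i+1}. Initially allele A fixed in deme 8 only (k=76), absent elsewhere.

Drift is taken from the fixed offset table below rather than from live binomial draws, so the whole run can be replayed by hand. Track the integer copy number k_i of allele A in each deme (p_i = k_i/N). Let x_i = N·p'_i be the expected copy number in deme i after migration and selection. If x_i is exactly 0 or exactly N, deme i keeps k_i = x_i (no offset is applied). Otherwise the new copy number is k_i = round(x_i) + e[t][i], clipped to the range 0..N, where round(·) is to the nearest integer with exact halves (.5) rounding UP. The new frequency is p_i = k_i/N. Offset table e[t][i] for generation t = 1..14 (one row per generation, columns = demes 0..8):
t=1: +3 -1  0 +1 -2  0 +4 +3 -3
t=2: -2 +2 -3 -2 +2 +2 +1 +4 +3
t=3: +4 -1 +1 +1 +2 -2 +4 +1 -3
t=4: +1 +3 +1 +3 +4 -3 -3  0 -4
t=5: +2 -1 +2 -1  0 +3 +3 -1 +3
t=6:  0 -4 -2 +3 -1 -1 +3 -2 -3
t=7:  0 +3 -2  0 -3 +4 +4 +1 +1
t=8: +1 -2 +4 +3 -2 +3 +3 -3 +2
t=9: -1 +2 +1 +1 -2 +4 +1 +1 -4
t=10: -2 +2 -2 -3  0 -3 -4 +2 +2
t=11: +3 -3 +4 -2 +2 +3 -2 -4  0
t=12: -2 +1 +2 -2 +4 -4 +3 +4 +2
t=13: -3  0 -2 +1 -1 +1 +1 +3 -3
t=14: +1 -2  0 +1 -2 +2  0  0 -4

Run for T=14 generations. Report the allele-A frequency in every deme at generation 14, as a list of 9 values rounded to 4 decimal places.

[0.0000, 0.0000, 0.0000, 0.0526, 0.0789, 0.2237, 0.3421, 0.4868, 0.4605]

t=0: k=[0 0 0 0 0 0 0 0 76]
t=1: x=[0.0000 0.0000 0.0000 0.0000 0.0000 0.0000 0.0000 11.7853 65.0647] k=[0 0 0 0 0 0 0 15 62]
t=2: x=[0.0000 0.0000 0.0000 0.0000 0.0000 0.0000 2.3154 20.3796 55.6844] k=[0 0 0 0 0 0 3 24 59]
t=3: x=[0.0000 0.0000 0.0000 0.0000 0.0000 0.4589 5.8578 26.7762 54.5099] k=[0 0 0 0 0 0 10 28 52]
t=4: x=[0.0000 0.0000 0.0000 0.0000 0.0000 1.5294 11.4852 29.6057 49.2517] k=[0 0 0 0 0 0 8 30 45]
t=5: x=[0.0000 0.0000 0.0000 0.0000 0.0000 1.2236 10.3617 29.6561 43.6596] k=[0 0 0 0 0 4 13 29 47]
t=6: x=[0.0000 0.0000 0.0000 0.0000 0.6060 4.8390 14.3917 30.0092 45.1977] k=[0 0 0 0 0 4 17 28 42]
t=7: x=[0.0000 0.0000 0.0000 0.0000 0.6060 5.4493 17.0884 29.1515 40.8234] k=[0 0 0 0 0 9 21 30 42]
t=8: x=[0.0000 0.0000 0.0000 0.0000 1.3633 9.6151 20.9962 31.1685 41.1224] k=[0 0 0 0 0 13 24 28 43]
t=9: x=[0.0000 0.0000 0.0000 0.0000 1.9690 12.9109 23.4263 30.3622 41.6704] k=[0 0 0 0 0 17 24 31 38]
t=10: x=[0.0000 0.0000 0.0000 0.0000 2.5746 15.7458 24.4880 31.7224 37.8767] k=[0 0 0 0 3 13 20 34 40]
t=11: x=[0.0000 0.0000 0.0000 0.4500 4.0883 12.7589 21.5028 33.5331 40.0254] k=[0 0 0 0 6 16 20 30 40]
t=12: x=[0.0000 0.0000 0.0000 0.9000 6.6602 15.3410 21.3509 30.7150 39.4264] k=[0 0 0 0 11 11 24 35 41]
t=13: x=[0.0000 0.0000 0.0000 1.6500 9.4319 13.1641 24.1847 34.9893 41.0228] k=[0 0 0 3 8 14 25 38 38]
t=14: x=[0.0000 0.0000 0.4455 3.3000 8.2227 14.9868 25.8013 36.7939 38.9268] k=[0 0 0 4 6 17 26 37 35]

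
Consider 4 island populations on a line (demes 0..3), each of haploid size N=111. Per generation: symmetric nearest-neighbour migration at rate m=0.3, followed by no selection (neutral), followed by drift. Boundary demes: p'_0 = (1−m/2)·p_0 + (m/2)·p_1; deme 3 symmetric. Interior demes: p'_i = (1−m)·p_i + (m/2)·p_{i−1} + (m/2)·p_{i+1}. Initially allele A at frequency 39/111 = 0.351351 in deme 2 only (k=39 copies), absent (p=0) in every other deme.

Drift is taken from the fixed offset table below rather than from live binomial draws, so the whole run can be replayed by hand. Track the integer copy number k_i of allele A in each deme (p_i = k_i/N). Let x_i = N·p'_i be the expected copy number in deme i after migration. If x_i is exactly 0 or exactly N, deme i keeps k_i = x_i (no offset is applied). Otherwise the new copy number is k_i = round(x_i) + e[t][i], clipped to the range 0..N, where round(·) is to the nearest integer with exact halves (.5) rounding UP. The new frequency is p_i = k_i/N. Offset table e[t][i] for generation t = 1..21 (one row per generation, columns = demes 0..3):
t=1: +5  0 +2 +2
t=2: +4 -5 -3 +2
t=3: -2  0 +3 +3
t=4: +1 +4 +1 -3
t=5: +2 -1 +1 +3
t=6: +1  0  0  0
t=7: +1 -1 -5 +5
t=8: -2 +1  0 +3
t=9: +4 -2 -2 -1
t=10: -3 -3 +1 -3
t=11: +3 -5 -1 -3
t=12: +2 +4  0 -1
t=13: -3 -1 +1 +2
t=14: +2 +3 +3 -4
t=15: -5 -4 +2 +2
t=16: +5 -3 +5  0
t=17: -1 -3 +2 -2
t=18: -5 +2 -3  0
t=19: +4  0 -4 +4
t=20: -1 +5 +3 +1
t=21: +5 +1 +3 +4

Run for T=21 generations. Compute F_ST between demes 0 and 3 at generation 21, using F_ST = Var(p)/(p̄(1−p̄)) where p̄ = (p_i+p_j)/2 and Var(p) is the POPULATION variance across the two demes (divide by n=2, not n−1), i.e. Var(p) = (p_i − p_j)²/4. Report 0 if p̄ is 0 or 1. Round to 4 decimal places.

t=0: k=[0 0 39 0]
t=1: x=[0.0000 5.8500 27.3000 5.8500] k=[0 6 29 8]
t=2: x=[0.9000 8.5500 22.4000 11.1500] k=[5 4 19 13]
t=3: x=[4.8500 6.4000 15.8500 13.9000] k=[3 6 19 17]
t=4: x=[3.4500 7.5000 16.7500 17.3000] k=[4 12 18 14]
t=5: x=[5.2000 11.7000 16.5000 14.6000] k=[7 11 18 18]
t=6: x=[7.6000 11.4500 16.9500 18.0000] k=[9 11 17 18]
t=7: x=[9.3000 11.6000 16.2500 17.8500] k=[10 11 11 23]
t=8: x=[10.1500 10.8500 12.8000 21.2000] k=[8 12 13 24]
t=9: x=[8.6000 11.5500 14.5000 22.3500] k=[13 10 13 21]
t=10: x=[12.5500 10.9000 13.7500 19.8000] k=[10 8 15 17]
t=11: x=[9.7000 9.3500 14.2500 16.7000] k=[13 4 13 14]
t=12: x=[11.6500 6.7000 11.8000 13.8500] k=[14 11 12 13]
t=13: x=[13.5500 11.6000 12.0000 12.8500] k=[11 11 13 15]
t=14: x=[11.0000 11.3000 13.0000 14.7000] k=[13 14 16 11]
t=15: x=[13.1500 14.1500 14.9500 11.7500] k=[8 10 17 14]
t=16: x=[8.3000 10.7500 15.5000 14.4500] k=[13 8 21 14]
t=17: x=[12.2500 10.7000 18.0000 15.0500] k=[11 8 20 13]
t=18: x=[10.5500 10.2500 17.1500 14.0500] k=[6 12 14 14]
t=19: x=[6.9000 11.4000 13.7000 14.0000] k=[11 11 10 18]
t=20: x=[11.0000 10.8500 11.3500 16.8000] k=[10 16 14 18]
t=21: x=[10.9000 14.8000 14.9000 17.4000] k=[16 16 18 21]

0.0037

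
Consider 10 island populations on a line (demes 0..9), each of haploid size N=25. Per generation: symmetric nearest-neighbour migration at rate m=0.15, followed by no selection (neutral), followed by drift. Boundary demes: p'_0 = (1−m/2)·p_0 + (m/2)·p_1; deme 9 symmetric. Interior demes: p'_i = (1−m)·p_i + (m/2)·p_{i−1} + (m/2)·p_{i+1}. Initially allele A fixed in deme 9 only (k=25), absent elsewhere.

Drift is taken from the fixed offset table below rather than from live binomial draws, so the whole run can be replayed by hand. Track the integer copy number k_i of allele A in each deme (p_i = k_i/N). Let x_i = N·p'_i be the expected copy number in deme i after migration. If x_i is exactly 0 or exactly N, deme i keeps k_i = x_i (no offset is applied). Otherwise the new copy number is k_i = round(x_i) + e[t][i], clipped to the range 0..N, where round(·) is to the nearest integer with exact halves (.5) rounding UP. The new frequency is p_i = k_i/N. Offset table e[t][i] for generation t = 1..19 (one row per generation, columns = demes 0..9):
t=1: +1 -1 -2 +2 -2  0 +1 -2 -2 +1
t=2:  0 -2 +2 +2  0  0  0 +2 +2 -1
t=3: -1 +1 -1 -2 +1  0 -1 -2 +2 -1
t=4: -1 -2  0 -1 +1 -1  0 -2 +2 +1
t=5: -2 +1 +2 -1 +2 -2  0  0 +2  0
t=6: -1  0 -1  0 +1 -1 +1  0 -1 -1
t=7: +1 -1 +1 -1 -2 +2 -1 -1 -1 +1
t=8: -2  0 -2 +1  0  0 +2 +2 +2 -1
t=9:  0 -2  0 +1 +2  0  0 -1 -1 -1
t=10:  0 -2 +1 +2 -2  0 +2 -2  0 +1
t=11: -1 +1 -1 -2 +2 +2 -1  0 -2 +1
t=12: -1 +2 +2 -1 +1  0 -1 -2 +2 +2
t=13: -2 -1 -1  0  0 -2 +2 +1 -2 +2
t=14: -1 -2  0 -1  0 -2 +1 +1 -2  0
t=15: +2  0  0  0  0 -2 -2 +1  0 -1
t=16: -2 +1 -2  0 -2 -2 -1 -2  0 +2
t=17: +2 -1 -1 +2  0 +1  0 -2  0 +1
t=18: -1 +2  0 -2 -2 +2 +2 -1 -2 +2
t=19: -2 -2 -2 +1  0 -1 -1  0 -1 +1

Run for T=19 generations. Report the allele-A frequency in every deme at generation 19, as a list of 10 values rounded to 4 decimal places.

t=0: k=[0 0 0 0 0 0 0 0 0 25]
t=1: x=[0.0000 0.0000 0.0000 0.0000 0.0000 0.0000 0.0000 0.0000 1.8750 23.1250] k=[0 0 0 0 0 0 0 0 0 24]
t=2: x=[0.0000 0.0000 0.0000 0.0000 0.0000 0.0000 0.0000 0.0000 1.8000 22.2000] k=[0 0 0 0 0 0 0 0 4 21]
t=3: x=[0.0000 0.0000 0.0000 0.0000 0.0000 0.0000 0.0000 0.3000 4.9750 19.7250] k=[0 0 0 0 0 0 0 0 7 19]
t=4: x=[0.0000 0.0000 0.0000 0.0000 0.0000 0.0000 0.0000 0.5250 7.3750 18.1000] k=[0 0 0 0 0 0 0 0 9 19]
t=5: x=[0.0000 0.0000 0.0000 0.0000 0.0000 0.0000 0.0000 0.6750 9.0750 18.2500] k=[0 0 0 0 0 0 0 1 11 18]
t=6: x=[0.0000 0.0000 0.0000 0.0000 0.0000 0.0000 0.0750 1.6750 10.7750 17.4750] k=[0 0 0 0 0 0 1 2 10 16]
t=7: x=[0.0000 0.0000 0.0000 0.0000 0.0000 0.0750 1.0000 2.5250 9.8500 15.5500] k=[0 0 0 0 0 2 0 2 9 17]
t=8: x=[0.0000 0.0000 0.0000 0.0000 0.1500 1.7000 0.3000 2.3750 9.0750 16.4000] k=[0 0 0 0 0 2 2 4 11 15]
t=9: x=[0.0000 0.0000 0.0000 0.0000 0.1500 1.8500 2.1500 4.3750 10.7750 14.7000] k=[0 0 0 0 2 2 2 3 10 14]
t=10: x=[0.0000 0.0000 0.0000 0.1500 1.8500 2.0000 2.0750 3.4500 9.7750 13.7000] k=[0 0 0 2 0 2 4 1 10 15]
t=11: x=[0.0000 0.0000 0.1500 1.7000 0.3000 2.0000 3.6250 1.9000 9.7000 14.6250] k=[0 0 0 0 2 4 3 2 8 16]
t=12: x=[0.0000 0.0000 0.0000 0.1500 2.0000 3.7750 3.0000 2.5250 8.1500 15.4000] k=[0 0 0 0 3 4 2 1 10 17]
t=13: x=[0.0000 0.0000 0.0000 0.2250 2.8500 3.7750 2.0750 1.7500 9.8500 16.4750] k=[0 0 0 0 3 2 4 3 8 18]
t=14: x=[0.0000 0.0000 0.0000 0.2250 2.7000 2.2250 3.7750 3.4500 8.3750 17.2500] k=[0 0 0 0 3 0 5 4 6 17]
t=15: x=[0.0000 0.0000 0.0000 0.2250 2.5500 0.6000 4.5500 4.2250 6.6750 16.1750] k=[0 0 0 0 3 0 3 5 7 15]
t=16: x=[0.0000 0.0000 0.0000 0.2250 2.5500 0.4500 2.9250 5.0000 7.4500 14.4000] k=[0 0 0 0 1 0 2 3 7 16]
t=17: x=[0.0000 0.0000 0.0000 0.0750 0.8500 0.2250 1.9250 3.2250 7.3750 15.3250] k=[0 0 0 2 1 1 2 1 7 16]
t=18: x=[0.0000 0.0000 0.1500 1.7750 1.0750 1.0750 1.8500 1.5250 7.2250 15.3250] k=[0 0 0 0 0 3 4 1 5 17]
t=19: x=[0.0000 0.0000 0.0000 0.0000 0.2250 2.8500 3.7000 1.5250 5.6000 16.1000] k=[0 0 0 0 0 2 3 2 5 17]

[0.0000, 0.0000, 0.0000, 0.0000, 0.0000, 0.0800, 0.1200, 0.0800, 0.2000, 0.6800]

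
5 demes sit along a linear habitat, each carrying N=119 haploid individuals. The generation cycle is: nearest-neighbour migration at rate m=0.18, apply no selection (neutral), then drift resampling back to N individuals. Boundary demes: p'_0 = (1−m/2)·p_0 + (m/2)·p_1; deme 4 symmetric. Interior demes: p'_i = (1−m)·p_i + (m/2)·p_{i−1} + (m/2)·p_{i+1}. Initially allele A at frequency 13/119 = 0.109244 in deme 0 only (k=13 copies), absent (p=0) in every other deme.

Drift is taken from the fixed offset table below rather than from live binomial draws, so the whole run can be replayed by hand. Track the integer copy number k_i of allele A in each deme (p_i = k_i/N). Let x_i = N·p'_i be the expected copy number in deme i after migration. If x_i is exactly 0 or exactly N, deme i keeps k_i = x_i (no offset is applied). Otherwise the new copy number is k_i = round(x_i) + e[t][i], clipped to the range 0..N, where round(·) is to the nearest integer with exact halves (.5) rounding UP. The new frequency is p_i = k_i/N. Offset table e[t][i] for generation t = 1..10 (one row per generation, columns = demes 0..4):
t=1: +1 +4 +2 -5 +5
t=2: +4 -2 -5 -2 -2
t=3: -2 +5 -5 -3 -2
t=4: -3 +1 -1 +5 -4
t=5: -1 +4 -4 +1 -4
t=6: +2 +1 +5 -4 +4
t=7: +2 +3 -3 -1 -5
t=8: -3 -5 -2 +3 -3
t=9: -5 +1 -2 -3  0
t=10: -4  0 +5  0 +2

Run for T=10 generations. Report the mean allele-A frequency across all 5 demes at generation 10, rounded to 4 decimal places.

t=0: k=[13 0 0 0 0]
t=1: x=[11.8300 1.1700 0.0000 0.0000 0.0000] k=[13 5 0 0 0]
t=2: x=[12.2800 5.2700 0.4500 0.0000 0.0000] k=[16 3 0 0 0]
t=3: x=[14.8300 3.9000 0.2700 0.0000 0.0000] k=[13 9 0 0 0]
t=4: x=[12.6400 8.5500 0.8100 0.0000 0.0000] k=[10 10 0 0 0]
t=5: x=[10.0000 9.1000 0.9000 0.0000 0.0000] k=[9 13 0 0 0]
t=6: x=[9.3600 11.4700 1.1700 0.0000 0.0000] k=[11 12 6 0 0]
t=7: x=[11.0900 11.3700 6.0000 0.5400 0.0000] k=[13 14 3 0 0]
t=8: x=[13.0900 12.9200 3.7200 0.2700 0.0000] k=[10 8 2 3 0]
t=9: x=[9.8200 7.6400 2.6300 2.6400 0.2700] k=[5 9 1 0 0]
t=10: x=[5.3600 7.9200 1.6300 0.0900 0.0000] k=[1 8 7 0 0]

0.0269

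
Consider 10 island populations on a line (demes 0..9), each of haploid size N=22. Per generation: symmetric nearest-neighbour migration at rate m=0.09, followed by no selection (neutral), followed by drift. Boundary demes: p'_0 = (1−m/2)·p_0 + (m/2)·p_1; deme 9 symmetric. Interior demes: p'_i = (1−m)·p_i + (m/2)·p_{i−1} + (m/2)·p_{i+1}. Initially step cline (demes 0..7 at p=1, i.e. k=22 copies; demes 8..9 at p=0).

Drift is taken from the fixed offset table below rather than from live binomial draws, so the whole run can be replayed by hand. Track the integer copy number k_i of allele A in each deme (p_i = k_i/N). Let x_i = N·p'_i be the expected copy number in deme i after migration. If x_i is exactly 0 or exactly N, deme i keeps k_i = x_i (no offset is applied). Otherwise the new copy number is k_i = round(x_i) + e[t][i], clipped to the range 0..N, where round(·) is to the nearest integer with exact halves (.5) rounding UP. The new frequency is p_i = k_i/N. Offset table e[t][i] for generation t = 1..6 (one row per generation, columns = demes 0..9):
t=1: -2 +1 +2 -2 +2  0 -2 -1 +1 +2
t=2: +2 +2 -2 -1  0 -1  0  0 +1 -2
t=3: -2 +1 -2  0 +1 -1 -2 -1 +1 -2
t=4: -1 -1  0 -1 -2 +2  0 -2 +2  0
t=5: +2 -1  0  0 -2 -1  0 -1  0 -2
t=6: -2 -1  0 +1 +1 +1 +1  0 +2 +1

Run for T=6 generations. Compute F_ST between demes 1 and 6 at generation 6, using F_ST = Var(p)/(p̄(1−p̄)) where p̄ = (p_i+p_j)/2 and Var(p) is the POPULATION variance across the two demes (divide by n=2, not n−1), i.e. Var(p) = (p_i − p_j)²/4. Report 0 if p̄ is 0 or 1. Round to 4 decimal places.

t=0: k=[22 22 22 22 22 22 22 22 0 0]
t=1: x=[22.0000 22.0000 22.0000 22.0000 22.0000 22.0000 22.0000 21.0100 0.9900 0.0000] k=[22 22 22 22 22 22 22 20 2 0]
t=2: x=[22.0000 22.0000 22.0000 22.0000 22.0000 22.0000 21.9100 19.2800 2.7200 0.0900] k=[22 22 22 22 22 22 22 19 4 0]
t=3: x=[22.0000 22.0000 22.0000 22.0000 22.0000 22.0000 21.8650 18.4600 4.4950 0.1800] k=[22 22 22 22 22 22 20 17 5 0]
t=4: x=[22.0000 22.0000 22.0000 22.0000 22.0000 21.9100 19.9550 16.5950 5.3150 0.2250] k=[22 22 22 22 22 22 20 15 7 0]
t=5: x=[22.0000 22.0000 22.0000 22.0000 22.0000 21.9100 19.8650 14.8650 7.0450 0.3150] k=[22 22 22 22 22 21 20 14 7 0]
t=6: x=[22.0000 22.0000 22.0000 22.0000 21.9550 21.0000 19.7750 13.9550 7.0000 0.3150] k=[22 22 22 22 22 22 21 14 9 1]

0.0233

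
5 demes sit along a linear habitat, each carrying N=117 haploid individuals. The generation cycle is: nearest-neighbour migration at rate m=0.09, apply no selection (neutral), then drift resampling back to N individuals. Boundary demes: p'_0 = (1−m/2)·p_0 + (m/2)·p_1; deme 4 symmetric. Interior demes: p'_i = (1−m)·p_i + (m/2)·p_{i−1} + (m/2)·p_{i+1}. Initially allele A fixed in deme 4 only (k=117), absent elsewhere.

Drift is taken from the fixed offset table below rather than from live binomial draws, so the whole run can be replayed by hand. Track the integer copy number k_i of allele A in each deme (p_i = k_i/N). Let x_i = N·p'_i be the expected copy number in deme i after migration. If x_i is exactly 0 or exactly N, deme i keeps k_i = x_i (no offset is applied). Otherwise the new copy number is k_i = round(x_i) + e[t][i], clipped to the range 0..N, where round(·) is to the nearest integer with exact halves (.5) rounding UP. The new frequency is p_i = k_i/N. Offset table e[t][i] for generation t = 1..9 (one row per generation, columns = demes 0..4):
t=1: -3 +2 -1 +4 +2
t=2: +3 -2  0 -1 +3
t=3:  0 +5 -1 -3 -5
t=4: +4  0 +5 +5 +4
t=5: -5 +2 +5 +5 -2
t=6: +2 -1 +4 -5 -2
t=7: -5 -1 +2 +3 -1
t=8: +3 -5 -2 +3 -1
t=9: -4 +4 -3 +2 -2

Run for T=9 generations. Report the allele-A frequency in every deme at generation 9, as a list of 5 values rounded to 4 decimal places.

t=0: k=[0 0 0 0 117]
t=1: x=[0.0000 0.0000 0.0000 5.2650 111.7350] k=[0 0 0 9 114]
t=2: x=[0.0000 0.0000 0.4050 13.3200 109.2750] k=[0 0 0 12 112]
t=3: x=[0.0000 0.0000 0.5400 15.9600 107.5000] k=[0 0 0 13 103]
t=4: x=[0.0000 0.0000 0.5850 16.4650 98.9500] k=[0 0 6 21 103]
t=5: x=[0.0000 0.2700 6.4050 24.0150 99.3100] k=[0 2 11 29 97]
t=6: x=[0.0900 2.3150 11.4050 31.2500 93.9400] k=[2 1 15 26 92]
t=7: x=[1.9550 1.6750 14.8650 28.4750 89.0300] k=[0 1 17 31 88]
t=8: x=[0.0450 1.6750 16.9100 32.9350 85.4350] k=[3 0 15 36 84]
t=9: x=[2.8650 0.8100 15.2700 37.2150 81.8400] k=[0 5 12 39 80]

[0.0000, 0.0427, 0.1026, 0.3333, 0.6838]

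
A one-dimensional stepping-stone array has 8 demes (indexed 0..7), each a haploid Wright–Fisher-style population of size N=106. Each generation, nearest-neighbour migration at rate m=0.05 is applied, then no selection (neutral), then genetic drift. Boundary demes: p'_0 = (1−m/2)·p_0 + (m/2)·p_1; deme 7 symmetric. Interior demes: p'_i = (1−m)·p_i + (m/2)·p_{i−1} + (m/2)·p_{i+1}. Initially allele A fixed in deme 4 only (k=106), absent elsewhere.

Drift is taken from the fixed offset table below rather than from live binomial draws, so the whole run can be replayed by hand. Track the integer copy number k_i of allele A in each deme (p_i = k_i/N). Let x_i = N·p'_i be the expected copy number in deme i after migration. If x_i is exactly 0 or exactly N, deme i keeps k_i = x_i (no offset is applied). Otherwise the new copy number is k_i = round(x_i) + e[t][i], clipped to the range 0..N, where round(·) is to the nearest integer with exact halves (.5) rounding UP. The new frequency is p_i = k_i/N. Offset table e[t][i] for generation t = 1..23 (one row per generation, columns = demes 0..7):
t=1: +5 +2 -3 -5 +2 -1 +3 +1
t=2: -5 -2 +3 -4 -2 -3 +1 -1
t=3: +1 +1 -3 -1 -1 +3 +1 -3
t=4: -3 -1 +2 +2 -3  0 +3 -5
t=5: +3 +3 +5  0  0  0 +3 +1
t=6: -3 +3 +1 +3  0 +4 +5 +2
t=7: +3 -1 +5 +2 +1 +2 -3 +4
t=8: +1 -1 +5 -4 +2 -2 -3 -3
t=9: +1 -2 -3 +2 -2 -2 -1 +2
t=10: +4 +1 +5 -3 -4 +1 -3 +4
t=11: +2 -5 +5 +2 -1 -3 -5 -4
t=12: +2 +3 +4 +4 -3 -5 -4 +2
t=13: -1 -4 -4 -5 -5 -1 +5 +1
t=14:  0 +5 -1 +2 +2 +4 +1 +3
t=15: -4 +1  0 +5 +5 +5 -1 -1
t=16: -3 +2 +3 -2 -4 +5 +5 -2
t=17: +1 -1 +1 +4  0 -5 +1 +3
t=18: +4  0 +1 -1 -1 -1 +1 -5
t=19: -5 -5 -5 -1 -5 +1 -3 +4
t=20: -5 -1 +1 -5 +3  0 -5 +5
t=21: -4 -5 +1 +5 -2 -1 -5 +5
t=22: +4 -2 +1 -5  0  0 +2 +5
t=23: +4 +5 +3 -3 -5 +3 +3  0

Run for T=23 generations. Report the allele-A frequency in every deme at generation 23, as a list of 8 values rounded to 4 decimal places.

[0.0000, 0.0566, 0.2358, 0.1792, 0.2642, 0.2358, 0.0849, 0.2358]

t=0: k=[0 0 0 0 106 0 0 0]
t=1: x=[0.0000 0.0000 0.0000 2.6500 100.7000 2.6500 0.0000 0.0000] k=[0 0 0 0 103 2 0 0]
t=2: x=[0.0000 0.0000 0.0000 2.5750 97.9000 4.4750 0.0500 0.0000] k=[0 0 0 0 96 1 1 0]
t=3: x=[0.0000 0.0000 0.0000 2.4000 91.2250 3.3750 0.9750 0.0250] k=[0 0 0 1 90 6 2 0]
t=4: x=[0.0000 0.0000 0.0250 3.2000 85.6750 8.0000 2.0500 0.0500] k=[0 0 2 5 83 8 5 0]
t=5: x=[0.0000 0.0500 2.0250 6.8750 79.1750 9.8000 4.9500 0.1250] k=[0 3 7 7 79 10 8 1]
t=6: x=[0.0750 3.0250 6.9000 8.8000 75.4750 11.6750 7.8750 1.1750] k=[0 6 8 12 75 16 13 3]
t=7: x=[0.1500 5.9000 8.0500 13.4750 71.9500 17.4000 12.8250 3.2500] k=[3 5 13 15 73 19 10 7]
t=8: x=[3.0500 5.1500 12.8500 16.4000 70.2000 20.1250 10.1500 7.0750] k=[4 4 18 12 72 18 7 4]
t=9: x=[4.0000 4.3500 17.5000 13.6500 69.1500 19.0750 7.2000 4.0750] k=[5 2 15 16 67 17 6 6]
t=10: x=[4.9250 2.4000 14.7000 17.2500 64.4750 17.9750 6.2750 6.0000] k=[9 3 20 14 60 19 3 10]
t=11: x=[8.8500 3.5750 19.4250 15.3000 57.8250 19.6250 3.5750 9.8250] k=[11 0 24 17 57 17 0 6]
t=12: x=[10.7250 0.8750 23.2250 18.1750 55.0000 17.5750 0.5750 5.8500] k=[13 4 27 22 52 13 0 8]
t=13: x=[12.7750 4.8000 26.3000 22.8750 50.2750 13.6500 0.5250 7.8000] k=[12 1 22 18 45 13 6 9]
t=14: x=[11.7250 1.8000 21.3750 18.7750 43.5250 13.6250 6.2500 8.9250] k=[12 7 20 21 46 18 7 12]
t=15: x=[11.8750 7.4500 19.7000 21.6000 44.6750 18.4250 7.4000 11.8750] k=[8 8 20 27 50 23 6 11]
t=16: x=[8.0000 8.3000 19.8750 27.4000 48.7500 23.2500 6.5500 10.8750] k=[5 10 23 25 45 28 12 9]
t=17: x=[5.1250 10.2000 22.7250 25.4500 44.0750 28.0250 12.3250 9.0750] k=[6 9 24 29 44 23 13 12]
t=18: x=[6.0750 9.3000 23.7500 29.2500 43.1000 23.2750 13.2250 12.0250] k=[10 9 25 28 42 22 14 7]
t=19: x=[9.9750 9.4250 24.6750 28.2750 41.1500 22.3000 14.0250 7.1750] k=[5 4 20 27 36 23 11 11]
t=20: x=[4.9750 4.4250 19.7750 27.0500 35.4500 23.0250 11.3000 11.0000] k=[0 3 21 22 38 23 6 16]
t=21: x=[0.0750 3.3750 20.5750 22.3750 37.2250 22.9500 6.6750 15.7500] k=[0 0 22 27 35 22 2 21]
t=22: x=[0.0000 0.5500 21.5750 27.0750 34.4750 21.8250 2.9750 20.5250] k=[0 0 23 22 34 22 5 26]
t=23: x=[0.0000 0.5750 22.4000 22.3250 33.4000 21.8750 5.9500 25.4750] k=[0 6 25 19 28 25 9 25]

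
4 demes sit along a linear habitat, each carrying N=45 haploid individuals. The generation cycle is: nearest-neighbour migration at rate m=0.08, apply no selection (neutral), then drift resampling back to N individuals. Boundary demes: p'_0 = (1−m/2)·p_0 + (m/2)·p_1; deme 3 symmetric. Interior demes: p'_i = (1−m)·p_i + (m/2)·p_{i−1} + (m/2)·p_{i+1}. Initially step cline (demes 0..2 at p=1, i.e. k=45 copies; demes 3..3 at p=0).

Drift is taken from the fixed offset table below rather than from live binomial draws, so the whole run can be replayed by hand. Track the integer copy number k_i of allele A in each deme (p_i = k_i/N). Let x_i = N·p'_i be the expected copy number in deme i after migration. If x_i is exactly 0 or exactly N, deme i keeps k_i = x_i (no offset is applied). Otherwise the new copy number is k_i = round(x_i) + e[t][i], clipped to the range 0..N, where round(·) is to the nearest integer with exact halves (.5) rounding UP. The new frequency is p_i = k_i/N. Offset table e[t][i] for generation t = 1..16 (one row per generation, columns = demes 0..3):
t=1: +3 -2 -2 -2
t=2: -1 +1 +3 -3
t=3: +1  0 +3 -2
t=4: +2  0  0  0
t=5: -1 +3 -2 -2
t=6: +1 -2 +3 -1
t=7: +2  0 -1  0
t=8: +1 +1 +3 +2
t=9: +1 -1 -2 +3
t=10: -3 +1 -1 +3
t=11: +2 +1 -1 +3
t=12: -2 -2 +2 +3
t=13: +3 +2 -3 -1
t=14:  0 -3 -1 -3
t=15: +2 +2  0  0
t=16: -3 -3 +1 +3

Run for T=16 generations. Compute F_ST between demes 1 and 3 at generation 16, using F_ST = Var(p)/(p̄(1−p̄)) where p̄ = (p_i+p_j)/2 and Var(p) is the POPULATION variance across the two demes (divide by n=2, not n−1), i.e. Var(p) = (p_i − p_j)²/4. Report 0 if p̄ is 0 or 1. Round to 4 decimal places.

0.1947

t=0: k=[45 45 45 0]
t=1: x=[45.0000 45.0000 43.2000 1.8000] k=[45 45 41 0]
t=2: x=[45.0000 44.8400 39.5200 1.6400] k=[45 45 43 0]
t=3: x=[45.0000 44.9200 41.3600 1.7200] k=[45 45 44 0]
t=4: x=[45.0000 44.9600 42.2800 1.7600] k=[45 45 42 2]
t=5: x=[45.0000 44.8800 40.5200 3.6000] k=[45 45 39 2]
t=6: x=[45.0000 44.7600 37.7600 3.4800] k=[45 43 41 2]
t=7: x=[44.9200 43.0000 39.5200 3.5600] k=[45 43 39 4]
t=8: x=[44.9200 42.9200 37.7600 5.4000] k=[45 44 41 7]
t=9: x=[44.9600 43.9200 39.7600 8.3600] k=[45 43 38 11]
t=10: x=[44.9200 42.8800 37.1200 12.0800] k=[42 44 36 15]
t=11: x=[42.0800 43.6000 35.4800 15.8400] k=[44 45 34 19]
t=12: x=[44.0400 44.5200 33.8400 19.6000] k=[42 43 36 23]
t=13: x=[42.0400 42.6800 35.7600 23.5200] k=[45 45 33 23]
t=14: x=[45.0000 44.5200 33.0800 23.4000] k=[45 42 32 20]
t=15: x=[44.8800 41.7200 31.9200 20.4800] k=[45 44 32 20]
t=16: x=[44.9600 43.5600 32.0000 20.4800] k=[42 41 33 23]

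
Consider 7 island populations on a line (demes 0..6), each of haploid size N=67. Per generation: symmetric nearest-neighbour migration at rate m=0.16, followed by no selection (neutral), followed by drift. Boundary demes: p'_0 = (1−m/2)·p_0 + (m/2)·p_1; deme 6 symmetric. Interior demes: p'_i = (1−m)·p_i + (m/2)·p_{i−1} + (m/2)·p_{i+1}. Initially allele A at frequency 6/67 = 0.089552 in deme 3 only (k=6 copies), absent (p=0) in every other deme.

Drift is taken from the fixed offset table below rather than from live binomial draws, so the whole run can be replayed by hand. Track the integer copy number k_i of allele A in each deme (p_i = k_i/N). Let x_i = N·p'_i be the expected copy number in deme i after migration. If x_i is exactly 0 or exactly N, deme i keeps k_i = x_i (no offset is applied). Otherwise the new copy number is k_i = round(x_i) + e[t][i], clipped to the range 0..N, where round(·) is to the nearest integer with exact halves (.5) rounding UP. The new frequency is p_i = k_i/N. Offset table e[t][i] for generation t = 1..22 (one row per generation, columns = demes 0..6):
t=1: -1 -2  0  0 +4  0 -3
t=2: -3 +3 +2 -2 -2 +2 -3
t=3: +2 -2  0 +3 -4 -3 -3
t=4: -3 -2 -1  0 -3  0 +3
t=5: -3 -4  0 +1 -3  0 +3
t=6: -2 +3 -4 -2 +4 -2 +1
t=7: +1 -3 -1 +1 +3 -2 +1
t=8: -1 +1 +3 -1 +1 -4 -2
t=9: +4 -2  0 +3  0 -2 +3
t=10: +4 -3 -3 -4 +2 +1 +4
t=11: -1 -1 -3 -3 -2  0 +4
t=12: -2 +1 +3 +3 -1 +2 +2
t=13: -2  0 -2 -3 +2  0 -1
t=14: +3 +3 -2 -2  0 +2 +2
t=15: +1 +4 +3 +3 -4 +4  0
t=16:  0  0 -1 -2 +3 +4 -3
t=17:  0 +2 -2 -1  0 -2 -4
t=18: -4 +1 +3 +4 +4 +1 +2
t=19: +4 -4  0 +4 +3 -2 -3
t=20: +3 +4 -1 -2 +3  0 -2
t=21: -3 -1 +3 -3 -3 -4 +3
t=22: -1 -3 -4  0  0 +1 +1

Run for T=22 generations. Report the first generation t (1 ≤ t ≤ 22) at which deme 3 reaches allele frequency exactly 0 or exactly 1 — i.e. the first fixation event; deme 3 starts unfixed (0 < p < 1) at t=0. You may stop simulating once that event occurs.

t=0: k=[0 0 0 6 0 0 0]
t=1: x=[0.0000 0.0000 0.4800 5.0400 0.4800 0.0000 0.0000] k=[0 0 0 5 4 0 0]
t=2: x=[0.0000 0.0000 0.4000 4.5200 3.7600 0.3200 0.0000] k=[0 0 2 3 2 2 0]
t=3: x=[0.0000 0.1600 1.9200 2.8400 2.0800 1.8400 0.1600] k=[0 0 2 6 0 0 0]
t=4: x=[0.0000 0.1600 2.1600 5.2000 0.4800 0.0000 0.0000] k=[0 0 1 5 0 0 0]
t=5: x=[0.0000 0.0800 1.2400 4.2800 0.4000 0.0000 0.0000] k=[0 0 1 5 0 0 0]
t=6: x=[0.0000 0.0800 1.2400 4.2800 0.4000 0.0000 0.0000] k=[0 3 0 2 4 0 0]
t=7: x=[0.2400 2.5200 0.4000 2.0000 3.5200 0.3200 0.0000] k=[1 0 0 3 7 0 0]
t=8: x=[0.9200 0.0800 0.2400 3.0800 6.1200 0.5600 0.0000] k=[0 1 3 2 7 0 0]
t=9: x=[0.0800 1.0800 2.7600 2.4800 6.0400 0.5600 0.0000] k=[4 0 3 5 6 0 0]
t=10: x=[3.6800 0.5600 2.9200 4.9200 5.4400 0.4800 0.0000] k=[8 0 0 1 7 1 0]
t=11: x=[7.3600 0.6400 0.0800 1.4000 6.0400 1.4000 0.0800] k=[6 0 0 0 4 1 4]

11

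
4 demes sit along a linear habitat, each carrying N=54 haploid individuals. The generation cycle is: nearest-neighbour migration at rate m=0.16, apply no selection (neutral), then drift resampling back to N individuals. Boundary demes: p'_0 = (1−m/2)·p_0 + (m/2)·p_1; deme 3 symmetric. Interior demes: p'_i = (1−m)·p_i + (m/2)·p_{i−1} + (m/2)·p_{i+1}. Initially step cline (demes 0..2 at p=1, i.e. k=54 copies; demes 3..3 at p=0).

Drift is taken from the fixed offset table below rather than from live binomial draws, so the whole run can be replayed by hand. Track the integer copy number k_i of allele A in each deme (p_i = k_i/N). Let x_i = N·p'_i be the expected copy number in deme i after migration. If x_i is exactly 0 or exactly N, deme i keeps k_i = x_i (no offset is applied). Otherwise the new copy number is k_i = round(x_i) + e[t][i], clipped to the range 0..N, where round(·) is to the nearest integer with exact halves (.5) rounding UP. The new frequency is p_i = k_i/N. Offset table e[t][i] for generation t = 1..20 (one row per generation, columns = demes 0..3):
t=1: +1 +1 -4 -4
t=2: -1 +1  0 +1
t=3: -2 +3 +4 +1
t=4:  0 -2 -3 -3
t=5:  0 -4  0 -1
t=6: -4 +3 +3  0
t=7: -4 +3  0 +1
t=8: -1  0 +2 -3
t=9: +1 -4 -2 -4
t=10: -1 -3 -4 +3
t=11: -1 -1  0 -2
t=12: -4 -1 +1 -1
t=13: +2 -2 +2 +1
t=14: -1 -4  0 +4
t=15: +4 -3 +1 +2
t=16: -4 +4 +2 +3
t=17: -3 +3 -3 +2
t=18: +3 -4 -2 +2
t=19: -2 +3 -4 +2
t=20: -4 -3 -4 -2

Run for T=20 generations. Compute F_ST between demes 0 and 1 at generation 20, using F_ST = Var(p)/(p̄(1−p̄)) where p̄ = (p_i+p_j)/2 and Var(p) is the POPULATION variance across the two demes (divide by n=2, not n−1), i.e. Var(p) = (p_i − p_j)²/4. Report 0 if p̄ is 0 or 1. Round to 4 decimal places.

0.0000

t=0: k=[54 54 54 0]
t=1: x=[54.0000 54.0000 49.6800 4.3200] k=[54 54 46 0]
t=2: x=[54.0000 53.3600 42.9600 3.6800] k=[54 54 43 5]
t=3: x=[54.0000 53.1200 40.8400 8.0400] k=[54 54 45 9]
t=4: x=[54.0000 53.2800 42.8400 11.8800] k=[54 51 40 9]
t=5: x=[53.7600 50.3600 38.4000 11.4800] k=[54 46 38 10]
t=6: x=[53.3600 46.0000 36.4000 12.2400] k=[49 49 39 12]
t=7: x=[49.0000 48.2000 37.6400 14.1600] k=[45 51 38 15]
t=8: x=[45.4800 49.4800 37.2000 16.8400] k=[44 49 39 14]
t=9: x=[44.4000 47.8000 37.8000 16.0000] k=[45 44 36 12]
t=10: x=[44.9200 43.4400 34.7200 13.9200] k=[44 40 31 17]
t=11: x=[43.6800 39.6000 30.6000 18.1200] k=[43 39 31 16]
t=12: x=[42.6800 38.6800 30.4400 17.2000] k=[39 38 31 16]
t=13: x=[38.9200 37.5200 30.3600 17.2000] k=[41 36 32 18]
t=14: x=[40.6000 36.0800 31.2000 19.1200] k=[40 32 31 23]
t=15: x=[39.3600 32.5600 30.4400 23.6400] k=[43 30 31 26]
t=16: x=[41.9600 31.1200 30.5200 26.4000] k=[38 35 33 29]
t=17: x=[37.7600 35.0800 32.8400 29.3200] k=[35 38 30 31]
t=18: x=[35.2400 37.1200 30.7200 30.9200] k=[38 33 29 33]
t=19: x=[37.6000 33.0800 29.6400 32.6800] k=[36 36 26 35]
t=20: x=[36.0000 35.2000 27.5200 34.2800] k=[32 32 24 32]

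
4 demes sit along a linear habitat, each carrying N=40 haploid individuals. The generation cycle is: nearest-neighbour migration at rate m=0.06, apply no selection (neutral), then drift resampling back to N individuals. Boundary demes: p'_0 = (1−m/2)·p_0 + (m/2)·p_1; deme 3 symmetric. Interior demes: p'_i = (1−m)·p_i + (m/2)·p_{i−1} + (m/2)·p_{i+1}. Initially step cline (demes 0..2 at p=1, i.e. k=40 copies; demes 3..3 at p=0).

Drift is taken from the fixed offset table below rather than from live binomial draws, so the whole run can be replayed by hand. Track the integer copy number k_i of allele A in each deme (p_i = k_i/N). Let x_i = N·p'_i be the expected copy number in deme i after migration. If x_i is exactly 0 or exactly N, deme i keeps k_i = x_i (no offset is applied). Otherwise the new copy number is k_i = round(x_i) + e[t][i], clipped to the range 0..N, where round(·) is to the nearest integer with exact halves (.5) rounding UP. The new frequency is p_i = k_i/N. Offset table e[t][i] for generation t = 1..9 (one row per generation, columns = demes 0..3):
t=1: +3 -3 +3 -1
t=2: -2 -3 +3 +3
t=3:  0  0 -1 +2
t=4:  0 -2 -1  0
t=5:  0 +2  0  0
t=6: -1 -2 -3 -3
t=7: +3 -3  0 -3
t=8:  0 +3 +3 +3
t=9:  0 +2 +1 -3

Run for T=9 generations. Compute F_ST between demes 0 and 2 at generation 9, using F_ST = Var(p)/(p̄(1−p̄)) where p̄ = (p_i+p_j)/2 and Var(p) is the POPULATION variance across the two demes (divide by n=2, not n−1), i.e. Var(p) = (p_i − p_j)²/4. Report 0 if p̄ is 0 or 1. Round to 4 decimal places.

0.1111

t=0: k=[40 40 40 0]
t=1: x=[40.0000 40.0000 38.8000 1.2000] k=[40 40 40 0]
t=2: x=[40.0000 40.0000 38.8000 1.2000] k=[40 40 40 4]
t=3: x=[40.0000 40.0000 38.9200 5.0800] k=[40 40 38 7]
t=4: x=[40.0000 39.9400 37.1300 7.9300] k=[40 38 36 8]
t=5: x=[39.9400 38.0000 35.2200 8.8400] k=[40 40 35 9]
t=6: x=[40.0000 39.8500 34.3700 9.7800] k=[40 38 31 7]
t=7: x=[39.9400 37.8500 30.4900 7.7200] k=[40 35 30 5]
t=8: x=[39.8500 35.0000 29.4000 5.7500] k=[40 38 32 9]
t=9: x=[39.9400 37.8800 31.4900 9.6900] k=[40 40 32 7]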